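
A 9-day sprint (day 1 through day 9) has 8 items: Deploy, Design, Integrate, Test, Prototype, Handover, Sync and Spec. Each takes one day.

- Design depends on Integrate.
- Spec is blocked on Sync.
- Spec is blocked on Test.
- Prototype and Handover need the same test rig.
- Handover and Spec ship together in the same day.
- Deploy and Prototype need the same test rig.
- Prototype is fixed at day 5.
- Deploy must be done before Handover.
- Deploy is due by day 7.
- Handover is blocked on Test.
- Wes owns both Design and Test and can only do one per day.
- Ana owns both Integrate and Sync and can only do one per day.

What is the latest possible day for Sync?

Downstream work caps Sync at day 8.
Sync at day 8 is achievable: Prototype in day 5, Design in day 2, Spec in day 9, Handover in day 9, Sync in day 8, Deploy in day 1, Integrate in day 1, Test in day 1.

day 8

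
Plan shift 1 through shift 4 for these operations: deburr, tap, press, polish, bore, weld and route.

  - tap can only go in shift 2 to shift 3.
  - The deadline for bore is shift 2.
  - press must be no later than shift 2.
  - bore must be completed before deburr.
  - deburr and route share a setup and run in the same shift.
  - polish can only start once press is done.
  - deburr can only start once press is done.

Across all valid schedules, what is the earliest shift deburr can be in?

shift 2

Precedence pushes deburr to at least shift 2.
deburr at shift 2 is achievable: deburr -> shift 2; tap -> shift 2; weld -> shift 1; press -> shift 1; bore -> shift 1; polish -> shift 2; route -> shift 2.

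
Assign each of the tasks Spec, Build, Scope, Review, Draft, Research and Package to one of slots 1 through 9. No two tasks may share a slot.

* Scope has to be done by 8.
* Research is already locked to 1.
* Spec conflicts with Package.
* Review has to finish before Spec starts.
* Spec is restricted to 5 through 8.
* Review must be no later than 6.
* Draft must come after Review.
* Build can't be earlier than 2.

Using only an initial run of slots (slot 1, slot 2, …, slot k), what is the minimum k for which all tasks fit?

The precedence chain requires at least 2 distinct slots.
With at most 1 per slot and 7 tasks, at least 7 slots are needed.
Spec can't be placed before 5, so the schedule must run through at least slot 5.
7 works (last occupied slot: 7): for example Package -> 7, Research -> 1, Scope -> 6, Spec -> 5, Build -> 3, Review -> 2, Draft -> 4.

7 slots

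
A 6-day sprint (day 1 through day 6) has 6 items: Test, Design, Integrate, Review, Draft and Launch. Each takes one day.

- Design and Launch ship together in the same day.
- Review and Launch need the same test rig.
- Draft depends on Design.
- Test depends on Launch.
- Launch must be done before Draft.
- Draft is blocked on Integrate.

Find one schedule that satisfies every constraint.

Launch=day 1; Review=day 2; Integrate=day 1; Draft=day 2; Test=day 2; Design=day 1

Checking: Launch(day 1) before Test(day 2); Integrate(day 1) before Draft(day 2); Design(day 1) before Draft(day 2); Launch(day 1) before Draft(day 2); Review(day 2) != Launch(day 1); Design = Launch = day 1.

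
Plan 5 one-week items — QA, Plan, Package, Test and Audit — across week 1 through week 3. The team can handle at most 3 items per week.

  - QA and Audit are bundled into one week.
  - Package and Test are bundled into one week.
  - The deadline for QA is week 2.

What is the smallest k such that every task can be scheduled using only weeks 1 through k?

2

With at most 3 per week and 5 tasks, at least 2 weeks are needed.
2 works (last occupied week: week 2): for example QA -> week 1, Audit -> week 1, Package -> week 2, Plan -> week 1, Test -> week 2.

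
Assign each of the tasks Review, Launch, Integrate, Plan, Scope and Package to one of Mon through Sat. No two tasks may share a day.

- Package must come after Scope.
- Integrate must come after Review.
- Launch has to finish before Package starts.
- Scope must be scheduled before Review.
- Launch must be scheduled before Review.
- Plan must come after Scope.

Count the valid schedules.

27

Splitting on Review: it can be Wed (12), Thu (10), Fri (5). Listing each branch's schedules as (Launch, Integrate, Plan, Scope, Package):
Review=Wed: (Mon,Thu,Fri,Tue,Sat) (Mon,Thu,Sat,Tue,Fri) (Mon,Fri,Thu,Tue,Sat) (Mon,Fri,Sat,Tue,Thu) (Mon,Sat,Thu,Tue,Fri) (Mon,Sat,Fri,Tue,Thu) (Tue,Thu,Fri,Mon,Sat) (Tue,Thu,Sat,Mon,Fri) (Tue,Fri,Thu,Mon,Sat) (Tue,Fri,Sat,Mon,Thu) (Tue,Sat,Thu,Mon,Fri) (Tue,Sat,Fri,Mon,Thu) — 12.
Review=Thu: (Mon,Fri,Wed,Tue,Sat) (Mon,Fri,Sat,Tue,Wed) (Mon,Sat,Wed,Tue,Fri) (Mon,Sat,Fri,Tue,Wed) (Tue,Fri,Wed,Mon,Sat) (Tue,Fri,Sat,Mon,Wed) (Tue,Sat,Wed,Mon,Fri) (Tue,Sat,Fri,Mon,Wed) (Wed,Fri,Tue,Mon,Sat) (Wed,Sat,Tue,Mon,Fri) — 10.
Review=Fri: (Mon,Sat,Wed,Tue,Thu) (Mon,Sat,Thu,Tue,Wed) (Tue,Sat,Wed,Mon,Thu) (Tue,Sat,Thu,Mon,Wed) (Wed,Sat,Tue,Mon,Thu) — 5.
Summing: 12 + 10 + 5 = 27.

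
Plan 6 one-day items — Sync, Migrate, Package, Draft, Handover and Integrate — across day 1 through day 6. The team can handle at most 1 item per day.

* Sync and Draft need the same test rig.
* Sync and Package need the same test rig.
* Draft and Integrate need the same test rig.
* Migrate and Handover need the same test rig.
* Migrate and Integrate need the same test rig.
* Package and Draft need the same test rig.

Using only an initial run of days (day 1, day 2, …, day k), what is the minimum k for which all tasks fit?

With at most 1 per day and 6 tasks, at least 6 days are needed.
6 works (last occupied day: day 6): for example Package -> day 3; Handover -> day 5; Draft -> day 4; Integrate -> day 6; Sync -> day 1; Migrate -> day 2.

6 days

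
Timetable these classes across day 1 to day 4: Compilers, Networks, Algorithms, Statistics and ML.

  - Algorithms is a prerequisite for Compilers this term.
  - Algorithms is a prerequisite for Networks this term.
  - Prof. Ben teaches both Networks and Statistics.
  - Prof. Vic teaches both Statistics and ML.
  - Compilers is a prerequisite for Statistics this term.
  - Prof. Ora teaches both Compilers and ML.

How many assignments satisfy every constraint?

14

Splitting on Compilers: it can be day 2 (8), day 3 (6). Listing each branch's schedules as (Networks, Algorithms, Statistics, ML) by day number:
Compilers=day 2: (2,1,3,1) (2,1,3,4) (2,1,4,1) (2,1,4,3) (3,1,4,1) (3,1,4,3) (4,1,3,1) (4,1,3,4) — 8.
Compilers=day 3: (2,1,4,1) (2,1,4,2) (3,1,4,1) (3,1,4,2) (3,2,4,1) (3,2,4,2) — 6.
Summing: 8 + 6 = 14.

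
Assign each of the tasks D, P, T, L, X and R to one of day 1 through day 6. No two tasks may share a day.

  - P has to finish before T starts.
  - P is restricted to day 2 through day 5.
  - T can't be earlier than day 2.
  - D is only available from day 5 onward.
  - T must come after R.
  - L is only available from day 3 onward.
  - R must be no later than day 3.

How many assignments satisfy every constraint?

28

Splitting on D: it can be day 5 (14), day 6 (14). Listing each branch's schedules as (P, T, L, X, R) by day number:
D=day 5: (2,3,4,6,1) (2,3,6,4,1) (2,4,3,6,1) (2,4,6,1,3) (2,4,6,3,1) (2,6,3,4,1) (2,6,4,1,3) (2,6,4,3,1) (3,4,6,1,2) (3,4,6,2,1) (3,6,4,1,2) (3,6,4,2,1) (4,6,3,1,2) (4,6,3,2,1) — 14.
D=day 6: (2,3,4,5,1) (2,3,5,4,1) (2,4,3,5,1) (2,4,5,1,3) (2,4,5,3,1) (2,5,3,4,1) (2,5,4,1,3) (2,5,4,3,1) (3,4,5,1,2) (3,4,5,2,1) (3,5,4,1,2) (3,5,4,2,1) (4,5,3,1,2) (4,5,3,2,1) — 14.
Summing: 14 + 14 = 28.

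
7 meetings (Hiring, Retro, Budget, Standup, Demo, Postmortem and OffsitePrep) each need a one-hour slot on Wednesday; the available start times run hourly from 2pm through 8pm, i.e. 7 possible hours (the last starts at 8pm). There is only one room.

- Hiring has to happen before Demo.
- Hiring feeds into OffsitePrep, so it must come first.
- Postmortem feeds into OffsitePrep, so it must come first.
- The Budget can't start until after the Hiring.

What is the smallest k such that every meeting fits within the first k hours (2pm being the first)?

The precedence chain requires at least 2 distinct hours.
With at most 1 per hour and 7 meetings, at least 7 hours are needed.
7 works (last occupied hour: 8pm): for example OffsitePrep -> 4pm; Budget -> 5pm; Hiring -> 2pm; Standup -> 8pm; Retro -> 7pm; Demo -> 6pm; Postmortem -> 3pm.

7 hours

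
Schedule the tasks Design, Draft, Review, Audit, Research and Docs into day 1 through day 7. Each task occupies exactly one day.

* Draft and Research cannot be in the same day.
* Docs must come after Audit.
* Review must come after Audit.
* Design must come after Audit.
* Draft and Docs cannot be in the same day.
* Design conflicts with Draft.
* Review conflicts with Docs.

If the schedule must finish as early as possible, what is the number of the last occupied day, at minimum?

The precedence chain requires at least 2 distinct days.
Could 2 days be enough, i.e. nothing placed later than day 2? No: Design must come after Audit (at day 1 or later) → {day 2}; Audit must come before Design (at day 2 or earlier) → {day 1}; Review must come after Audit (at day 1 or later) → {day 2}; Docs must come after Audit (at day 1 or later) → {day 2}; Docs can't share with Review (day 2) → nothing is left.
So 2 days is not enough.
3 works (last occupied day: day 3): for example Research -> day 2; Audit -> day 1; Docs -> day 3; Design -> day 2; Draft -> day 1; Review -> day 2.

3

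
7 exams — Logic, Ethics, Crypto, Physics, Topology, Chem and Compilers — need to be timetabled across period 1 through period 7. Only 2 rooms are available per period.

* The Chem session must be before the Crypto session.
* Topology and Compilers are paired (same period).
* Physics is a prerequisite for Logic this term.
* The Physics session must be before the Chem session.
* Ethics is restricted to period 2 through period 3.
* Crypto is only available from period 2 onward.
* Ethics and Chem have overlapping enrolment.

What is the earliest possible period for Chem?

Precedence pushes Chem to at least period 2; downstream work caps Chem at period 6.
Chem at period 2 is achievable: Ethics in period 3, Logic in period 2, Physics in period 1, Compilers in period 4, Chem in period 2, Topology in period 4, Crypto in period 3.

period 2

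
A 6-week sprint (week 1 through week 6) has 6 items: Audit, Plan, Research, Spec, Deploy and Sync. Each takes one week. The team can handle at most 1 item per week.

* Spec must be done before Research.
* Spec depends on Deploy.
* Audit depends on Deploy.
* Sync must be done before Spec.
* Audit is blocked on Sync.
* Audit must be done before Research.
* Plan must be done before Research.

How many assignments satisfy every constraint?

Splitting on Audit: it can be week 3 (4), week 4 (8), week 5 (8). Listing each branch's schedules as (Plan, Research, Spec, Deploy, Sync) by week number:
Audit=week 3: (4,6,5,1,2) (4,6,5,2,1) (5,6,4,1,2) (5,6,4,2,1) — 4.
Audit=week 4: (1,6,5,2,3) (1,6,5,3,2) (2,6,5,1,3) (2,6,5,3,1) (3,6,5,1,2) (3,6,5,2,1) (5,6,3,1,2) (5,6,3,2,1) — 8.
Audit=week 5: (1,6,4,2,3) (1,6,4,3,2) (2,6,4,1,3) (2,6,4,3,1) (3,6,4,1,2) (3,6,4,2,1) (4,6,3,1,2) (4,6,3,2,1) — 8.
Summing: 4 + 8 + 8 = 20.

20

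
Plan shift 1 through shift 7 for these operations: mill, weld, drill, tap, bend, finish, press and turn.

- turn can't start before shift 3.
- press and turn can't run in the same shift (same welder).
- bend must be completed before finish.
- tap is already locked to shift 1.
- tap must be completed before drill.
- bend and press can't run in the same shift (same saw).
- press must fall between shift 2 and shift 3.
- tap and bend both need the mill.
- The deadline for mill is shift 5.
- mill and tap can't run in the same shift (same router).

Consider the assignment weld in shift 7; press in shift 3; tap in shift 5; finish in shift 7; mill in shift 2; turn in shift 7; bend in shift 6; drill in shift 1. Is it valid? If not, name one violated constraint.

bend and press can't run in the same shift (same saw) — holds.
tap is already locked to shift 1 — violated.
bend must be completed before finish — holds.
tap and bend both need the mill — holds.
mill and tap can't run in the same shift (same router) — holds.
The deadline for mill is shift 5 — holds.
press and turn can't run in the same shift (same welder) — holds.
tap must be completed before drill — violated.
press must fall between shift 2 and shift 3 — holds.
turn can't start before shift 3 — holds.

No — it violates: tap must be completed before drill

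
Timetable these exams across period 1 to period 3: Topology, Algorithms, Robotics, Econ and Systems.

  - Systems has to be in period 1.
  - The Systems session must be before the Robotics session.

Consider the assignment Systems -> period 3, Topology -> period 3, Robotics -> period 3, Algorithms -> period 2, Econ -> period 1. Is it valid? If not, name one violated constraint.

No — it violates: Systems has to be in period 1

Systems has to be in period 1 — violated.
The Systems session must be before the Robotics session — violated.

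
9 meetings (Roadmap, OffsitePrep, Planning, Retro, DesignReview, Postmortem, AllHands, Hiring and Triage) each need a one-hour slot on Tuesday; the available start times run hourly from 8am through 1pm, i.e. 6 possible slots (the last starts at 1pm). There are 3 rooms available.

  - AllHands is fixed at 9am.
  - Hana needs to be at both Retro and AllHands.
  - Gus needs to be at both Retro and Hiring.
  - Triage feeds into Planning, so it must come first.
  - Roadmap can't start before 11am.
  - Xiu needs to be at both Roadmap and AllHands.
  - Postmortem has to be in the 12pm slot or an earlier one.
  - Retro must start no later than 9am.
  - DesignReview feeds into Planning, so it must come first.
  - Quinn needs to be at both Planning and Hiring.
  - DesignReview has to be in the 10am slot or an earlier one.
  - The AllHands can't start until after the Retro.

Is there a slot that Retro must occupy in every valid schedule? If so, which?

Retro's window is 8am–9am.
AllHands is fixed at 9am, and Retro can't share a slot with AllHands.
So Retro must be 8am.

8am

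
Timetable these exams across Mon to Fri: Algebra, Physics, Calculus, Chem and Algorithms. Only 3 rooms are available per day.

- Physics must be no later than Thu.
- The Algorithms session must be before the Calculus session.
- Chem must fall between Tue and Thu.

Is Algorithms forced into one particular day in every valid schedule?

No

Algorithms can be Mon (e.g. Calculus -> Tue; Algorithms -> Mon; Algebra -> Mon; Chem -> Tue; Physics -> Mon) or Tue (e.g. Calculus=Wed, Chem=Tue, Physics=Mon, Algebra=Mon, Algorithms=Tue).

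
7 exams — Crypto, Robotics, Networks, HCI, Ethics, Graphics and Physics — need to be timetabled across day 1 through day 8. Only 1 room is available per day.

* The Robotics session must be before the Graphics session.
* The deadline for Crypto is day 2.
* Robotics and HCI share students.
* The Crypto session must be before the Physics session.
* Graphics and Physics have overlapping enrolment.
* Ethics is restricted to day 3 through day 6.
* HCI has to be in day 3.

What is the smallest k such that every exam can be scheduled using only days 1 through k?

The precedence chain requires at least 2 distinct days.
With at most 1 per day and 7 exams, at least 7 days are needed.
HCI can't be placed before day 3, so the schedule must run through at least day 3.
7 works (last occupied day: day 7): for example HCI -> day 3, Physics -> day 6, Robotics -> day 2, Crypto -> day 1, Graphics -> day 5, Networks -> day 7, Ethics -> day 4.

7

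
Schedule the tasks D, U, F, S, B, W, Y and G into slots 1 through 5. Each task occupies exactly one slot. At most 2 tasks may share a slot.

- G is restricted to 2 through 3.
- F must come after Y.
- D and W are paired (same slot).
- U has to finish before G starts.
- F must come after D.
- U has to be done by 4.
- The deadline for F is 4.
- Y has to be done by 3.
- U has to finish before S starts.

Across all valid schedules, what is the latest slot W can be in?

W must be in the same slot as D, which can't be after 3, so W is at most 3.
W at 3 is achievable: D -> 3, S -> 2, W -> 3, G -> 2, U -> 1, B -> 4, F -> 4, Y -> 1.

3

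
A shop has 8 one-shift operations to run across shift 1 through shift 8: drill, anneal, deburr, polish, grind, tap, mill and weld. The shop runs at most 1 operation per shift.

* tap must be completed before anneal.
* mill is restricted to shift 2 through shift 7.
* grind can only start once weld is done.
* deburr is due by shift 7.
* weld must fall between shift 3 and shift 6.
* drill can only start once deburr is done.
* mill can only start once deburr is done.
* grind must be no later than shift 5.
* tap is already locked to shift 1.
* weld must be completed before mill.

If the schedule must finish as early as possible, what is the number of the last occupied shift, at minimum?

shift 8

The precedence chain requires at least 2 distinct shifts.
With at most 1 per shift and 8 operations, at least 8 shifts are needed.
Propagating the time windows through the other constraints, grind can't land before shift 4, so the schedule must run through at least shift 4.
8 works (last occupied shift: shift 8): for example anneal -> shift 7, drill -> shift 6, tap -> shift 1, grind -> shift 4, mill -> shift 5, weld -> shift 3, deburr -> shift 2, polish -> shift 8.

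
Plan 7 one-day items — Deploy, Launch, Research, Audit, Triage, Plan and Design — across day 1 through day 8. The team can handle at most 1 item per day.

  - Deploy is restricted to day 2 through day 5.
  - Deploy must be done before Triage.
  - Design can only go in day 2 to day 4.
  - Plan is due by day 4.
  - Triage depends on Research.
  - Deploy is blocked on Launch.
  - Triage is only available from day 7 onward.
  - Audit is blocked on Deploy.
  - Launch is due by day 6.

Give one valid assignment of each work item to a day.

Audit in day 6, Research in day 5, Deploy in day 3, Triage in day 7, Design in day 2, Launch in day 1, Plan in day 4

Checking: Deploy(day 3) before Triage(day 7); Launch(day 1) before Deploy(day 3); Deploy(day 3) before Audit(day 6); Research(day 5) before Triage(day 7); Launch=day 1 in [day 1,day 6]; Deploy=day 3 in [day 2,day 5]; Triage=day 7 in [day 7,day 8]; Plan=day 4 in [day 1,day 4]; Design=day 2 in [day 2,day 4]; max 1 per day (cap 1).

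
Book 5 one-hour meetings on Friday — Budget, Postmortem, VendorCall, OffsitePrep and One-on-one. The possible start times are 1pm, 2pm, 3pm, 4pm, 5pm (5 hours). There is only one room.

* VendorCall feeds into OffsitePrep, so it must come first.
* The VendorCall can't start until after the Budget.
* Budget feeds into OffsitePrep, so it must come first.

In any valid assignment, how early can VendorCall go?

2pm

Precedence pushes VendorCall to at least 2pm; downstream work caps VendorCall at 4pm.
VendorCall at 2pm is achievable: Budget=1pm; Postmortem=4pm; One-on-one=5pm; VendorCall=2pm; OffsitePrep=3pm.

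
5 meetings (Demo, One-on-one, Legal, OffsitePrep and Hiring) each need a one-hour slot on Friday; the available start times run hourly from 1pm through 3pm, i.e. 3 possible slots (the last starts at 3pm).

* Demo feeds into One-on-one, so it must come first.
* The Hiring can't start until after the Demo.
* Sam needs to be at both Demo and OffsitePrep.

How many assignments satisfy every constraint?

30

Splitting on Demo: it can be 1pm (24), 2pm (6). Listing each branch's schedules as (One-on-one, Legal, OffsitePrep, Hiring):
Demo=1pm: (2pm,1pm,2pm,2pm) (2pm,1pm,2pm,3pm) (2pm,1pm,3pm,2pm) (2pm,1pm,3pm,3pm) (2pm,2pm,2pm,2pm) (2pm,2pm,2pm,3pm) (2pm,2pm,3pm,2pm) (2pm,2pm,3pm,3pm) (2pm,3pm,2pm,2pm) (2pm,3pm,2pm,3pm) (2pm,3pm,3pm,2pm) (2pm,3pm,3pm,3pm) (3pm,1pm,2pm,2pm) (3pm,1pm,2pm,3pm) (3pm,1pm,3pm,2pm) (3pm,1pm,3pm,3pm) (3pm,2pm,2pm,2pm) (3pm,2pm,2pm,3pm) (3pm,2pm,3pm,2pm) (3pm,2pm,3pm,3pm) (3pm,3pm,2pm,2pm) (3pm,3pm,2pm,3pm) (3pm,3pm,3pm,2pm) (3pm,3pm,3pm,3pm) — 24.
Demo=2pm: (3pm,1pm,1pm,3pm) (3pm,1pm,3pm,3pm) (3pm,2pm,1pm,3pm) (3pm,2pm,3pm,3pm) (3pm,3pm,1pm,3pm) (3pm,3pm,3pm,3pm) — 6.
Summing: 24 + 6 = 30.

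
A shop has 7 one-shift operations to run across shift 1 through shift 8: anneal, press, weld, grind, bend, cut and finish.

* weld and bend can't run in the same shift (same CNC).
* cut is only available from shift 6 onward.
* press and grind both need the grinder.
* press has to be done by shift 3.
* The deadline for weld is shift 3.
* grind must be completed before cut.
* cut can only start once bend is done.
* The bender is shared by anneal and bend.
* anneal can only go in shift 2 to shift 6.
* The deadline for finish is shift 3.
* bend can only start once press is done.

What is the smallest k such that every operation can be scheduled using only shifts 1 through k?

The precedence chain requires at least 3 distinct shifts.
cut can't be placed before shift 6, so the schedule must run through at least shift 6.
6 works (last occupied shift: shift 6): for example press=shift 1; bend=shift 3; cut=shift 6; grind=shift 2; weld=shift 1; finish=shift 1; anneal=shift 2.

6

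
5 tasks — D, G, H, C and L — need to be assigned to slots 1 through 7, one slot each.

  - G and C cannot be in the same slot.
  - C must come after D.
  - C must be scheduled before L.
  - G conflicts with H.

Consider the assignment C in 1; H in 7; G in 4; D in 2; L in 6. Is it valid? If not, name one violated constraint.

C must be scheduled before L — holds.
C must come after D — violated.
G conflicts with H — holds.
G and C cannot be in the same slot — holds.

No — it violates: C must come after D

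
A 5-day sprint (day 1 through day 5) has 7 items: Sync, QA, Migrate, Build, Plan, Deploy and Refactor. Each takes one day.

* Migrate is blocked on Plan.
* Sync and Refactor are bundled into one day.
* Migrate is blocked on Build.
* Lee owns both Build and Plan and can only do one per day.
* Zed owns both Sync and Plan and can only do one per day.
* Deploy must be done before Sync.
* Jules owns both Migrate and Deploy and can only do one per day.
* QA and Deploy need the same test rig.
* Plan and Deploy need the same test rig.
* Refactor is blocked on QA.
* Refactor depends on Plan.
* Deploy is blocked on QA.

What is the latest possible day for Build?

Downstream work caps Build at day 4.
Build at day 4 is achievable: Build -> day 4, Deploy -> day 2, Plan -> day 1, Migrate -> day 5, Sync -> day 3, Refactor -> day 3, QA -> day 1.

day 4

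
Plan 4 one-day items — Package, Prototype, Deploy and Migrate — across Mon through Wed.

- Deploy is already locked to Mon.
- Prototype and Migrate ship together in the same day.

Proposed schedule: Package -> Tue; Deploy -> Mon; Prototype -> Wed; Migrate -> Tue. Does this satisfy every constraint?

Prototype and Migrate ship together in the same day — violated.
Deploy is already locked to Mon — holds.

Invalid. Prototype and Migrate ship together in the same day.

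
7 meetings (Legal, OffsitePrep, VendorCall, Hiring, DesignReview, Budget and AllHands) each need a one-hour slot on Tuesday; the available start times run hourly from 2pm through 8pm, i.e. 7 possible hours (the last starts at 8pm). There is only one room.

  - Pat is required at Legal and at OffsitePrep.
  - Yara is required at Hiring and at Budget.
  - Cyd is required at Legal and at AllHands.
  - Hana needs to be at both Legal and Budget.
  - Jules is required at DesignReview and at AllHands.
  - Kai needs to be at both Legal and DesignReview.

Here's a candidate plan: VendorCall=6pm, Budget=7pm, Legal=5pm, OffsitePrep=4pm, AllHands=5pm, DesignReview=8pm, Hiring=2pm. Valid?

Yara is required at Hiring and at Budget — holds.
There is only one room — violated.
Pat is required at Legal and at OffsitePrep — holds.
Kai needs to be at both Legal and DesignReview — holds.
Hana needs to be at both Legal and Budget — holds.
Cyd is required at Legal and at AllHands — violated.
Jules is required at DesignReview and at AllHands — holds.

No. Cyd is required at Legal and at AllHands is not satisfied.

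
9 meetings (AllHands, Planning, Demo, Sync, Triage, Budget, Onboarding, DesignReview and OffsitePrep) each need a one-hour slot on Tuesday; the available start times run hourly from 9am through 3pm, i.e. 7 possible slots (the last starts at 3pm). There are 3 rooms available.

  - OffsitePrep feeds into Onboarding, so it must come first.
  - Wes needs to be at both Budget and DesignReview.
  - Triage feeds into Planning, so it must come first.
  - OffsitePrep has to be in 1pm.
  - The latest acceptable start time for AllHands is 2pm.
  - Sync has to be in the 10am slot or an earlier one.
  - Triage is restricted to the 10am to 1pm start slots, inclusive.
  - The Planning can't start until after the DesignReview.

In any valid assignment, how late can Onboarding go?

3pm

Precedence pushes Onboarding to at least 2pm.
Onboarding at 3pm is achievable: Onboarding -> 3pm; Demo -> 10am; Triage -> 10am; Planning -> 11am; DesignReview -> 9am; AllHands -> 9am; Sync -> 9am; OffsitePrep -> 1pm; Budget -> 10am.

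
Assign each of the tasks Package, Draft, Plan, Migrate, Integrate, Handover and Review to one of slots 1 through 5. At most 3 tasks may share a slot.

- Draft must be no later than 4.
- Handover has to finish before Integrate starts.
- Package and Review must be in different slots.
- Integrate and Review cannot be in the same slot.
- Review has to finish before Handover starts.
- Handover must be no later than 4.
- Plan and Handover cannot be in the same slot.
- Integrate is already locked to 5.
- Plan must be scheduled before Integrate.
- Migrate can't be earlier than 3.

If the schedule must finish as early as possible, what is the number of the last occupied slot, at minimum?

slot 5

The precedence chain requires at least 3 distinct slots.
With at most 3 per slot and 7 tasks, at least 3 slots are needed.
Integrate can't be placed before 5, so the schedule must run through at least slot 5.
5 works (last occupied slot: 5): for example Package -> 2, Handover -> 2, Integrate -> 5, Draft -> 1, Migrate -> 3, Plan -> 1, Review -> 1.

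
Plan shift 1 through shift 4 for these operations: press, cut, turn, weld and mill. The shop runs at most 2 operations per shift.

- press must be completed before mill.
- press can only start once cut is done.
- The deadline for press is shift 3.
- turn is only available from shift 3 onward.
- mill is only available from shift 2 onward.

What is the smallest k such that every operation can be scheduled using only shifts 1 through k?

The precedence chain requires at least 3 distinct shifts.
With at most 2 per shift and 5 operations, at least 3 shifts are needed.
3 works (last occupied shift: shift 3): for example cut -> shift 1, turn -> shift 3, mill -> shift 3, press -> shift 2, weld -> shift 1.

3 shifts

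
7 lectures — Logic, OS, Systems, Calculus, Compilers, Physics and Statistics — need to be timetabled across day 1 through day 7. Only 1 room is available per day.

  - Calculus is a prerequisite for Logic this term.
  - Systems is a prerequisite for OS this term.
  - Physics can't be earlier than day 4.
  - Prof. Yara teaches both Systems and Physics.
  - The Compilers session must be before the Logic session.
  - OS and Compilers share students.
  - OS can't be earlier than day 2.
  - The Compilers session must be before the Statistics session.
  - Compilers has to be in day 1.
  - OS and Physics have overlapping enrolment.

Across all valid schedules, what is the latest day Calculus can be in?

Downstream work caps Calculus at day 6.
Calculus at day 6 is achievable: Calculus -> day 6, Logic -> day 7, Physics -> day 4, Compilers -> day 1, OS -> day 3, Systems -> day 2, Statistics -> day 5.

day 6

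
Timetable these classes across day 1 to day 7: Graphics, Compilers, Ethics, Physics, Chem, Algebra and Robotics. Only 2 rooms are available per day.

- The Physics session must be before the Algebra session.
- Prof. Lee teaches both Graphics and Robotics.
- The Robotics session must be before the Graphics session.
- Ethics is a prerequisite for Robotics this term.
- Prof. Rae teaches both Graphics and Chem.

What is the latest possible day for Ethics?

day 5

Downstream work caps Ethics at day 5.
Ethics at day 5 is achievable: Physics -> day 1; Compilers -> day 1; Ethics -> day 5; Graphics -> day 7; Robotics -> day 6; Chem -> day 2; Algebra -> day 2.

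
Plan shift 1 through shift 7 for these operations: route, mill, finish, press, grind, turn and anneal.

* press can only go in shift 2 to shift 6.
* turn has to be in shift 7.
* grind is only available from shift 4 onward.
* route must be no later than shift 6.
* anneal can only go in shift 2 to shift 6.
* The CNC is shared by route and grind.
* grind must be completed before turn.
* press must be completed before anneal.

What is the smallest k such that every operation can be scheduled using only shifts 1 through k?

7 shifts

The precedence chain requires at least 2 distinct shifts.
turn can't be placed before shift 7, so the schedule must run through at least shift 7.
7 works (last occupied shift: shift 7): for example turn -> shift 7, press -> shift 2, route -> shift 1, anneal -> shift 3, mill -> shift 1, finish -> shift 1, grind -> shift 4.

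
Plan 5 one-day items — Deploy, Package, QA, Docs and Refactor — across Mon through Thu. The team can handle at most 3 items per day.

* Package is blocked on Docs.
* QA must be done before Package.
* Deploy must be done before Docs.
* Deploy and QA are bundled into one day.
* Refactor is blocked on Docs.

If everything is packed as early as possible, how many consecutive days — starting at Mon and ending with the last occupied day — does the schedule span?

3 days

The precedence chain requires at least 3 distinct days.
With at most 3 per day and 5 work items, at least 2 days are needed.
3 works (last occupied day: Wed): for example Refactor=Wed; QA=Mon; Deploy=Mon; Docs=Tue; Package=Wed.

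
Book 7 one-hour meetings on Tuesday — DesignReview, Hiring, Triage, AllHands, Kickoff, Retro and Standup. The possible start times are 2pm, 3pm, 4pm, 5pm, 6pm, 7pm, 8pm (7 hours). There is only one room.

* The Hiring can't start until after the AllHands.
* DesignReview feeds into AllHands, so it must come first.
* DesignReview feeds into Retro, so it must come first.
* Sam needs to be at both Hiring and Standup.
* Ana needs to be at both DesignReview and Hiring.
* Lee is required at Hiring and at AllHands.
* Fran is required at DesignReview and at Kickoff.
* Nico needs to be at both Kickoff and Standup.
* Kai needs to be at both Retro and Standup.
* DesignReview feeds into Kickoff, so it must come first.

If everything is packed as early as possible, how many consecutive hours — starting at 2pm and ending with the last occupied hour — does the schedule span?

The precedence chain requires at least 3 distinct hours.
With at most 1 per hour and 7 meetings, at least 7 hours are needed.
7 works (last occupied hour: 8pm): for example AllHands=3pm; Retro=6pm; Triage=7pm; Kickoff=5pm; Standup=8pm; Hiring=4pm; DesignReview=2pm.

7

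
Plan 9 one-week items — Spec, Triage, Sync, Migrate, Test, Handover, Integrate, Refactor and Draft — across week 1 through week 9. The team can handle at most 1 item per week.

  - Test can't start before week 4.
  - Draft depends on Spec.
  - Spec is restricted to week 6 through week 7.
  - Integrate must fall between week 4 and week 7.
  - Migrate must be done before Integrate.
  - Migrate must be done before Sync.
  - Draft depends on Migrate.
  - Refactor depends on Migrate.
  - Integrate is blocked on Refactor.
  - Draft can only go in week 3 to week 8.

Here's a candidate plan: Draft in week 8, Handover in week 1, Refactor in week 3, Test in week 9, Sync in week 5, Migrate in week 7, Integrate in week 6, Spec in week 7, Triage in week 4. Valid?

Draft depends on Migrate — holds.
Migrate must be done before Sync — violated.
Integrate must fall between week 4 and week 7 — holds.
Migrate must be done before Integrate — violated.
Refactor depends on Migrate — violated.
The team can handle at most 1 item per week — violated.
Integrate is blocked on Refactor — holds.
Draft can only go in week 3 to week 8 — holds.
Spec is restricted to week 6 through week 7 — holds.
Draft depends on Spec — holds.
Test can't start before week 4 — holds.

No. The team can handle at most 1 item per week is not satisfied.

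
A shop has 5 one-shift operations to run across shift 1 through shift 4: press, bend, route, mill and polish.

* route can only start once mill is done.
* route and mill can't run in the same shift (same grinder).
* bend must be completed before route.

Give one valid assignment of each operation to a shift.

polish -> shift 1; press -> shift 1; bend -> shift 1; mill -> shift 1; route -> shift 2

Checking: bend(shift 1) before route(shift 2); mill(shift 1) before route(shift 2); route(shift 2) != mill(shift 1).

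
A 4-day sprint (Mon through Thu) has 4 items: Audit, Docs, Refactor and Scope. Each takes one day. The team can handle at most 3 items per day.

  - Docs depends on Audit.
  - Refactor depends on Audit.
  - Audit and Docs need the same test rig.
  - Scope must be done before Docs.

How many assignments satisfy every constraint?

Splitting on Audit: it can be Mon (18), Tue (10), Wed (3). Listing each branch's schedules as (Docs, Refactor, Scope):
Audit=Mon: (Tue,Tue,Mon) (Tue,Wed,Mon) (Tue,Thu,Mon) (Wed,Tue,Mon) (Wed,Tue,Tue) (Wed,Wed,Mon) (Wed,Wed,Tue) (Wed,Thu,Mon) (Wed,Thu,Tue) (Thu,Tue,Mon) (Thu,Tue,Tue) (Thu,Tue,Wed) (Thu,Wed,Mon) (Thu,Wed,Tue) (Thu,Wed,Wed) (Thu,Thu,Mon) (Thu,Thu,Tue) (Thu,Thu,Wed) — 18.
Audit=Tue: (Wed,Wed,Mon) (Wed,Wed,Tue) (Wed,Thu,Mon) (Wed,Thu,Tue) (Thu,Wed,Mon) (Thu,Wed,Tue) (Thu,Wed,Wed) (Thu,Thu,Mon) (Thu,Thu,Tue) (Thu,Thu,Wed) — 10.
Audit=Wed: (Thu,Thu,Mon) (Thu,Thu,Tue) (Thu,Thu,Wed) — 3.
Summing: 18 + 10 + 3 = 31.

31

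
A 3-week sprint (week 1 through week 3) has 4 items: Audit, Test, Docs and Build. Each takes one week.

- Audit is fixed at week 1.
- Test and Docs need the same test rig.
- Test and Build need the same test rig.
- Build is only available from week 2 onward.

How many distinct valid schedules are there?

8

Splitting on Test: it can be week 1 (4), week 2 (2), week 3 (2). Listing each branch's schedules as (Audit, Docs, Build) by week number:
Test=week 1: (1,2,2) (1,2,3) (1,3,2) (1,3,3) — 4.
Test=week 2: (1,1,3) (1,3,3) — 2.
Test=week 3: (1,1,2) (1,2,2) — 2.
Summing: 4 + 2 + 2 = 8.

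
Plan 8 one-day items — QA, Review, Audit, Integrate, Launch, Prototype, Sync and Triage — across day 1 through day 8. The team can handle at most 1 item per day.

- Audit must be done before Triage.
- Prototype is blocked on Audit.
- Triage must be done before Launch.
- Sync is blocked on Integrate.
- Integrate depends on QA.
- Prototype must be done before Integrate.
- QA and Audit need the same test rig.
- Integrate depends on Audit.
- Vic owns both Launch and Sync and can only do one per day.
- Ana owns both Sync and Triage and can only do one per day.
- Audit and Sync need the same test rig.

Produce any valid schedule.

Launch in day 6, Integrate in day 4, Triage in day 5, QA in day 3, Audit in day 1, Sync in day 7, Prototype in day 2, Review in day 8

Checking: Audit(day 1) before Prototype(day 2); Audit(day 1) before Integrate(day 4); Prototype(day 2) before Integrate(day 4); Audit(day 1) before Triage(day 5); QA(day 3) before Integrate(day 4); Integrate(day 4) before Sync(day 7); Triage(day 5) before Launch(day 6); Launch(day 6) != Sync(day 7); Sync(day 7) != Triage(day 5); Audit(day 1) != Sync(day 7); QA(day 3) != Audit(day 1); max 1 per day (cap 1).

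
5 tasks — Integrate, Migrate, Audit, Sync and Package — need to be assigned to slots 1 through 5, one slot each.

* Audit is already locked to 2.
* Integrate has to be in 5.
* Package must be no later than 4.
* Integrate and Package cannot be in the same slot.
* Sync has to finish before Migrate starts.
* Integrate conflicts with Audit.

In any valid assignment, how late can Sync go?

4

Downstream work caps Sync at 4.
Sync at 4 is achievable: Sync -> 4; Integrate -> 5; Audit -> 2; Package -> 1; Migrate -> 5.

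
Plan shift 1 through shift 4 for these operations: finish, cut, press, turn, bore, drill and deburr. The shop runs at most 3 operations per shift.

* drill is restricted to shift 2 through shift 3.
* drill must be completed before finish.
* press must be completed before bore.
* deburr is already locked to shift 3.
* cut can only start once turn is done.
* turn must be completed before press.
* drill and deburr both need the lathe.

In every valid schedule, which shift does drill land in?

shift 2

drill's window is shift 2–shift 3.
deburr is fixed at shift 3, and drill can't share a shift with deburr.
So drill must be shift 2.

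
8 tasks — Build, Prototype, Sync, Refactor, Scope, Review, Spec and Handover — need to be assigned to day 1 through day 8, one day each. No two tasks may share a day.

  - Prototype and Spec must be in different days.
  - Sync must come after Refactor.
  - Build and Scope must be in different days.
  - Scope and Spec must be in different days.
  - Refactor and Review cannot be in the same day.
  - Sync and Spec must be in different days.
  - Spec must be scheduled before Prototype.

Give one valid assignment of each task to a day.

Sync -> day 4; Refactor -> day 3; Handover -> day 8; Build -> day 5; Scope -> day 6; Spec -> day 1; Review -> day 7; Prototype -> day 2

Checking: Refactor(day 3) before Sync(day 4); Spec(day 1) before Prototype(day 2); Build(day 5) != Scope(day 6); Refactor(day 3) != Review(day 7); Prototype(day 2) != Spec(day 1); Scope(day 6) != Spec(day 1); Sync(day 4) != Spec(day 1); max 1 per day (cap 1).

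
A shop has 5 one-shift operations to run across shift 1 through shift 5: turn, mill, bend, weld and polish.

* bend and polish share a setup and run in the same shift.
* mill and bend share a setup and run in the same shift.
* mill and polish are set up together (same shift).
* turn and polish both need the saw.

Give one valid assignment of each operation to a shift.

mill=shift 2, polish=shift 2, turn=shift 1, bend=shift 2, weld=shift 1

Checking: turn(shift 1) != polish(shift 2); mill = bend = shift 2; bend = polish = shift 2; mill = polish = shift 2.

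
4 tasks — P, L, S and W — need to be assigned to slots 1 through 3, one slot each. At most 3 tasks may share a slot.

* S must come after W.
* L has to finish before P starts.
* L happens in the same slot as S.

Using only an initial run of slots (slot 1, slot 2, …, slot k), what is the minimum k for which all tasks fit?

3

The precedence chain requires at least 3 distinct slots.
With at most 3 per slot and 4 tasks, at least 2 slots are needed.
3 works (last occupied slot: 3): for example W -> 1; S -> 2; P -> 3; L -> 2.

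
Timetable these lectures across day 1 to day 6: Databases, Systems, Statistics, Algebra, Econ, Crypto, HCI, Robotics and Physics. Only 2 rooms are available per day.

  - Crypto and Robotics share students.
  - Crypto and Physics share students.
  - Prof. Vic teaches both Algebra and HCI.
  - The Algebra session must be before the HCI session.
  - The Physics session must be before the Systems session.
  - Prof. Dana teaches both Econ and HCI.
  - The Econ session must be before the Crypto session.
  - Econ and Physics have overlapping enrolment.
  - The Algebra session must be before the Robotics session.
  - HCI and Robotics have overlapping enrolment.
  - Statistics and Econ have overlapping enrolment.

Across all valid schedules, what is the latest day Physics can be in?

Downstream work caps Physics at day 5.
Physics at day 5 is achievable: Algebra=day 1; Databases=day 3; Physics=day 5; Systems=day 6; Crypto=day 2; Statistics=day 4; Robotics=day 3; Econ=day 1; HCI=day 2.

day 5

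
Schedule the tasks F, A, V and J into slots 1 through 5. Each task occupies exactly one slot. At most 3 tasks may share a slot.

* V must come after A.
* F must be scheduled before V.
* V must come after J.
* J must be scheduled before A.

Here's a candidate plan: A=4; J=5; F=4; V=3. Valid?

No — it violates: V must come after J

V must come after A — violated.
J must be scheduled before A — violated.
V must come after J — violated.
F must be scheduled before V — violated.
At most 3 tasks may share a slot — holds.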